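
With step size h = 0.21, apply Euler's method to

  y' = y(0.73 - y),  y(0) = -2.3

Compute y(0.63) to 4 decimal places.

-19.6727

Euler: y_{n+1} = y_n + h·f(x_n, y_n).
x=0.000000, y=-2.300000: f=-6.969000 → y ← -2.300000 + 0.21·(-6.969000) = -3.763490
x=0.210000, y=-3.763490: f=-16.911205 → y ← -3.763490 + 0.21·(-16.911205) = -7.314843
x=0.420000, y=-7.314843: f=-58.846763 → y ← -7.314843 + 0.21·(-58.846763) = -19.672663
y(0.63) ≈ -19.6727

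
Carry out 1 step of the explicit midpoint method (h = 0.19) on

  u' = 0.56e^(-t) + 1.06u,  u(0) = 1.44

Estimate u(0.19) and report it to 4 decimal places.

1.8667

Midpoint: k1 = f(t_n, u_n); k2 = f(t_n + h/2, u_n + (h/2)·k1); u_{n+1} = u_n + h·k2.
t=0.000000, u=1.440000:
  k1 = f(0.000000, 1.440000) = 2.086400
  k2 = f(0.095000, 1.638208) = 2.245749
  u ← 1.440000 + 0.19·2.245749 = 1.866692
u(0.19) ≈ 1.8667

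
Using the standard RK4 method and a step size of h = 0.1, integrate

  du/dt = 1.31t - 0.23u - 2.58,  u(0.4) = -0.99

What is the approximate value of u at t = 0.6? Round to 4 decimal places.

-1.3216

RK4: k1 = f(t_n, u_n); k2 = f(t_n + h/2, u_n + (h/2)·k1); k3 = f(t_n + h/2, u_n + (h/2)·k2); k4 = f(t_n + h, u_n + h·k3); u_{n+1} = u_n + (h/6)·(k1 + 2k2 + 2k3 + k4).
t=0.400000, u=-0.990000:
  k1 = f(0.400000, -0.990000) = -1.828300
  k2 = f(0.450000, -1.081415) = -1.741775
  k3 = f(0.450000, -1.077089) = -1.742770
  k4 = f(0.500000, -1.164277) = -1.657216
  u ← -0.990000 + (0.1/6)·(k1 + 2k2 + 2k3 + k4) = -1.164243
t=0.500000, u=-1.164243:
  k1 = f(0.500000, -1.164243) = -1.657224
  k2 = f(0.550000, -1.247105) = -1.572666
  k3 = f(0.550000, -1.242877) = -1.573638
  k4 = f(0.600000, -1.321607) = -1.490030
  u ← -1.164243 + (0.1/6)·(k1 + 2k2 + 2k3 + k4) = -1.321574
u(0.6) ≈ -1.3216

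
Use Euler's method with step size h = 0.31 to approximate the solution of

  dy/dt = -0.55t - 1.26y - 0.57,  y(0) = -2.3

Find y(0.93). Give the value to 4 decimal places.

-1.0084

Euler: y_{n+1} = y_n + h·f(t_n, y_n).
t=0.000000, y=-2.300000: f=2.328000 → y ← -2.300000 + 0.31·2.328000 = -1.578320
t=0.310000, y=-1.578320: f=1.248183 → y ← -1.578320 + 0.31·1.248183 = -1.191383
t=0.620000, y=-1.191383: f=0.590143 → y ← -1.191383 + 0.31·0.590143 = -1.008439
y(0.93) ≈ -1.0084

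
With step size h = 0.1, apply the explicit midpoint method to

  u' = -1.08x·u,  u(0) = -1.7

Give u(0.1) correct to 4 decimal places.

-1.6908

Midpoint: k1 = f(x_n, u_n); k2 = f(x_n + h/2, u_n + (h/2)·k1); u_{n+1} = u_n + h·k2.
x=0.000000, u=-1.700000:
  k1 = f(0.000000, -1.700000) = 0.000000
  k2 = f(0.050000, -1.700000) = 0.091800
  u ← -1.700000 + 0.1·0.091800 = -1.690820
u(0.1) ≈ -1.6908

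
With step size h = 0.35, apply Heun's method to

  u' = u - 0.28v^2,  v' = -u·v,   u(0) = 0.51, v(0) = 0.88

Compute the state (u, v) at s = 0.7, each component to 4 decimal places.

Heun on (u,v): k1 = f(s_n, state_n); k2 = f(s_n + h, state_n + h·k1); state_{n+1} = state_n + (h/2)·(k1 + k2).
0.000000: (0.510000, 0.880000)
  k1 = (0.293168, -0.448800)
  predictor → (0.612609, 0.722920)
  k2 = (0.466277, -0.442867)
  → (0.642903, 0.723958)
0.350000: (0.642903, 0.723958)
  k1 = (0.496151, -0.465435)
  predictor → (0.816556, 0.561056)
  k2 = (0.728416, -0.458133)
  → (0.857202, 0.562334)
(u(0.7), v(0.7)) ≈ (0.8572, 0.5623)

0.8572, 0.5623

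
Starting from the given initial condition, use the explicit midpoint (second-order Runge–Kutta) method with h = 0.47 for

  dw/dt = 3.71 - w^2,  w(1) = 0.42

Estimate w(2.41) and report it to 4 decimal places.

1.7078

Midpoint: k1 = f(t_n, w_n); k2 = f(t_n + h/2, w_n + (h/2)·k1); w_{n+1} = w_n + h·k2.
t=1.000000, w=0.420000:
  k1 = f(1.000000, 0.420000) = 3.533600
  k2 = f(1.235000, 1.250396) = 2.146510
  w ← 0.420000 + 0.47·2.146510 = 1.428860
t=1.470000, w=1.428860:
  k1 = f(1.470000, 1.428860) = 1.668360
  k2 = f(1.705000, 1.820924) = 0.394235
  w ← 1.428860 + 0.47·0.394235 = 1.614150
t=1.940000, w=1.614150:
  k1 = f(1.940000, 1.614150) = 1.104520
  k2 = f(2.175000, 1.873712) = 0.199203
  w ← 1.614150 + 0.47·0.199203 = 1.707775
w(2.41) ≈ 1.7078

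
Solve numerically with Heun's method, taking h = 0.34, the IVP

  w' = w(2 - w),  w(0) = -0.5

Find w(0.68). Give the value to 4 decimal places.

-3.6431

Heun: k1 = f(t_n, w_n); k2 = f(t_n + h, w_n + h·k1); w_{n+1} = w_n + (h/2)·(k1 + k2).
t=0.000000, w=-0.500000:
  k1 = f(0.000000, -0.500000) = -1.250000
  k2 = f(0.340000, -0.925000) = -2.705625
  w ← -0.500000 + (0.34/2)·(-1.250000 + (-2.705625)) = -1.172456
t=0.340000, w=-1.172456:
  k1 = f(0.340000, -1.172456) = -3.719566
  k2 = f(0.680000, -2.437109) = -10.813717
  w ← -1.172456 + (0.34/2)·(-3.719566 + (-10.813717)) = -3.643114
w(0.68) ≈ -3.6431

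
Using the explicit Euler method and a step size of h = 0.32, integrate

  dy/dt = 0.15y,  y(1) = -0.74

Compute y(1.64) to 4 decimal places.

Euler: y_{n+1} = y_n + h·f(t_n, y_n).
t=1.000000, y=-0.740000: f=-0.111000 → y ← -0.740000 + 0.32·(-0.111000) = -0.775520
t=1.320000, y=-0.775520: f=-0.116328 → y ← -0.775520 + 0.32·(-0.116328) = -0.812745
y(1.64) ≈ -0.8127

-0.8127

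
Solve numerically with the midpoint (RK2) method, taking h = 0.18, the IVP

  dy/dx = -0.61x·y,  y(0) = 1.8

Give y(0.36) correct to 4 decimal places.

1.7299

Midpoint: k1 = f(x_n, y_n); k2 = f(x_n + h/2, y_n + (h/2)·k1); y_{n+1} = y_n + h·k2.
x=0.000000, y=1.800000:
  k1 = f(0.000000, 1.800000) = 0.000000
  k2 = f(0.090000, 1.800000) = -0.098820
  y ← 1.800000 + 0.18·(-0.098820) = 1.782212
x=0.180000, y=1.782212:
  k1 = f(0.180000, 1.782212) = -0.195687
  k2 = f(0.270000, 1.764601) = -0.290630
  y ← 1.782212 + 0.18·(-0.290630) = 1.729899
y(0.36) ≈ 1.7299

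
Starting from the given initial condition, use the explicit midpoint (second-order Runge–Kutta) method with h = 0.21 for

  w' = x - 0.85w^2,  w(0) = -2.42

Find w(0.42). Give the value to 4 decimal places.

-8.9098

Midpoint: k1 = f(x_n, w_n); k2 = f(x_n + h/2, w_n + (h/2)·k1); w_{n+1} = w_n + h·k2.
x=0.000000, w=-2.420000:
  k1 = f(0.000000, -2.420000) = -4.977940
  k2 = f(0.105000, -2.942684) = -7.255479
  w ← -2.420000 + 0.21·(-7.255479) = -3.943651
x=0.210000, w=-3.943651:
  k1 = f(0.210000, -3.943651) = -13.009523
  k2 = f(0.315000, -5.309651) = -23.648531
  w ← -3.943651 + 0.21·(-23.648531) = -8.909842
w(0.42) ≈ -8.9098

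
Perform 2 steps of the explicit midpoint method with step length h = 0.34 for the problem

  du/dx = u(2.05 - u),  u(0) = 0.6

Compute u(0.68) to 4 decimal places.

1.2860

Midpoint: k1 = f(x_n, u_n); k2 = f(x_n + h/2, u_n + (h/2)·k1); u_{n+1} = u_n + h·k2.
x=0.000000, u=0.600000:
  k1 = f(0.000000, 0.600000) = 0.870000
  k2 = f(0.170000, 0.747900) = 0.973841
  u ← 0.600000 + 0.34·0.973841 = 0.931106
x=0.340000, u=0.931106:
  k1 = f(0.340000, 0.931106) = 1.041809
  k2 = f(0.510000, 1.108213) = 1.043701
  u ← 0.931106 + 0.34·1.043701 = 1.285964
u(0.68) ≈ 1.2860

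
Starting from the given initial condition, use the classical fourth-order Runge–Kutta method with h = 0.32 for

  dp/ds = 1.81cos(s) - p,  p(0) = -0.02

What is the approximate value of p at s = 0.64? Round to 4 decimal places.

RK4: k1 = f(s_n, p_n); k2 = f(s_n + h/2, p_n + (h/2)·k1); k3 = f(s_n + h/2, p_n + (h/2)·k2); k4 = f(s_n + h, p_n + h·k3); p_{n+1} = p_n + (h/6)·(k1 + 2k2 + 2k3 + k4).
s=0.000000, p=-0.020000:
  k1 = f(0.000000, -0.020000) = 1.830000
  k2 = f(0.160000, 0.272800) = 1.514081
  k3 = f(0.160000, 0.222253) = 1.564628
  k4 = f(0.320000, 0.480681) = 1.237435
  p ← -0.020000 + (0.32/6)·(k1 + 2k2 + 2k3 + k4) = 0.471992
s=0.320000, p=0.471992:
  k1 = f(0.320000, 0.471992) = 1.246124
  k2 = f(0.480000, 0.671372) = 0.934089
  k3 = f(0.480000, 0.621446) = 0.984014
  k4 = f(0.640000, 0.786877) = 0.664916
  p ← 0.471992 + (0.32/6)·(k1 + 2k2 + 2k3 + k4) = 0.778512
p(0.64) ≈ 0.7785

0.7785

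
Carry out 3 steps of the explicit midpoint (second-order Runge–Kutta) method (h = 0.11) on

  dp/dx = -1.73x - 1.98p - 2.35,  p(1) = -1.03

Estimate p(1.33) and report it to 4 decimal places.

-1.5992

Midpoint: k1 = f(x_n, p_n); k2 = f(x_n + h/2, p_n + (h/2)·k1); p_{n+1} = p_n + h·k2.
x=1.000000, p=-1.030000:
  k1 = f(1.000000, -1.030000) = -2.040600
  k2 = f(1.055000, -1.142233) = -1.913529
  p ← -1.030000 + 0.11·(-1.913529) = -1.240488
x=1.110000, p=-1.240488:
  k1 = f(1.110000, -1.240488) = -1.814133
  k2 = f(1.165000, -1.340265) = -1.711724
  p ← -1.240488 + 0.11·(-1.711724) = -1.428778
x=1.220000, p=-1.428778:
  k1 = f(1.220000, -1.428778) = -1.631620
  k2 = f(1.275000, -1.518517) = -1.549086
  p ← -1.428778 + 0.11·(-1.549086) = -1.599177
p(1.33) ≈ -1.5992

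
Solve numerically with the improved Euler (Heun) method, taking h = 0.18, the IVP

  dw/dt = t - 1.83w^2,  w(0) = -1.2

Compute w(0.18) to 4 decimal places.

Heun: k1 = f(t_n, w_n); k2 = f(t_n + h, w_n + h·k1); w_{n+1} = w_n + (h/2)·(k1 + k2).
t=0.000000, w=-1.200000:
  k1 = f(0.000000, -1.200000) = -2.635200
  k2 = f(0.180000, -1.674336) = -4.950224
  w ← -1.200000 + (0.18/2)·(-2.635200 + (-4.950224)) = -1.882688
w(0.18) ≈ -1.8827

-1.8827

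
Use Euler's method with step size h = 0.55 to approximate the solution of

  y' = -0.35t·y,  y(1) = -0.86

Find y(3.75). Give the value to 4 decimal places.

-0.0546

Euler: y_{n+1} = y_n + h·f(t_n, y_n).
t=1.000000, y=-0.860000: f=0.301000 → y ← -0.860000 + 0.55·0.301000 = -0.694450
t=1.550000, y=-0.694450: f=0.376739 → y ← -0.694450 + 0.55·0.376739 = -0.487243
t=2.100000, y=-0.487243: f=0.358124 → y ← -0.487243 + 0.55·0.358124 = -0.290275
t=2.650000, y=-0.290275: f=0.269230 → y ← -0.290275 + 0.55·0.269230 = -0.142199
t=3.200000, y=-0.142199: f=0.159262 → y ← -0.142199 + 0.55·0.159262 = -0.054604
y(3.75) ≈ -0.0546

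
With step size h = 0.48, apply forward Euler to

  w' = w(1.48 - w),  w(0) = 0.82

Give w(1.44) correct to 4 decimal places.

1.4063

Euler: w_{n+1} = w_n + h·f(t_n, w_n).
t=0.000000, w=0.820000: f=0.541200 → w ← 0.820000 + 0.48·0.541200 = 1.079776
t=0.480000, w=1.079776: f=0.432152 → w ← 1.079776 + 0.48·0.432152 = 1.287209
t=0.960000, w=1.287209: f=0.248162 → w ← 1.287209 + 0.48·0.248162 = 1.406327
w(1.44) ≈ 1.4063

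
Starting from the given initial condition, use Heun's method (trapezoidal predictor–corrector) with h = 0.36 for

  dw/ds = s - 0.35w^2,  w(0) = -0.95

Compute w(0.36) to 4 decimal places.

-1.0133

Heun: k1 = f(s_n, w_n); k2 = f(s_n + h, w_n + h·k1); w_{n+1} = w_n + (h/2)·(k1 + k2).
s=0.000000, w=-0.950000:
  k1 = f(0.000000, -0.950000) = -0.315875
  k2 = f(0.360000, -1.063715) = -0.036021
  w ← -0.950000 + (0.36/2)·(-0.315875 + (-0.036021)) = -1.013341
w(0.36) ≈ -1.0133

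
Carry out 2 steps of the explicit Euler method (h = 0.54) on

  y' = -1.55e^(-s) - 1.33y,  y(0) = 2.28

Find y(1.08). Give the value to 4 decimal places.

-0.5426

Euler: y_{n+1} = y_n + h·f(s_n, y_n).
s=0.000000, y=2.280000: f=-4.582400 → y ← 2.280000 + 0.54·(-4.582400) = -0.194496
s=0.540000, y=-0.194496: f=-0.644580 → y ← -0.194496 + 0.54·(-0.644580) = -0.542569
y(1.08) ≈ -0.5426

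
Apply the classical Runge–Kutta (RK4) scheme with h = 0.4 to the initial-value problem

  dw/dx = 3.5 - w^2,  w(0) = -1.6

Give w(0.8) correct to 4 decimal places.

RK4: k1 = f(x_n, w_n); k2 = f(x_n + h/2, w_n + (h/2)·k1); k3 = f(x_n + h/2, w_n + (h/2)·k2); k4 = f(x_n + h, w_n + h·k3); w_{n+1} = w_n + (h/6)·(k1 + 2k2 + 2k3 + k4).
x=0.000000, w=-1.600000:
  k1 = f(0.000000, -1.600000) = 0.940000
  k2 = f(0.200000, -1.412000) = 1.506256
  k3 = f(0.200000, -1.298749) = 1.813252
  k4 = f(0.400000, -0.874699) = 2.734901
  w ← -1.600000 + (0.4/6)·(k1 + 2k2 + 2k3 + k4) = -0.912406
x=0.400000, w=-0.912406:
  k1 = f(0.400000, -0.912406) = 2.667516
  k2 = f(0.600000, -0.378902) = 3.356433
  k3 = f(0.600000, -0.241119) = 3.441862
  k4 = f(0.800000, 0.464339) = 3.284389
  w ← -0.912406 + (0.4/6)·(k1 + 2k2 + 2k3 + k4) = 0.390827
w(0.8) ≈ 0.3908

0.3908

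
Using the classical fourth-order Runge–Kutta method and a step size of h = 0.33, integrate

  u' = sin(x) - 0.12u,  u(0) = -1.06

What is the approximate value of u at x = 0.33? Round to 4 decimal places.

-0.9656

RK4: k1 = f(x_n, u_n); k2 = f(x_n + h/2, u_n + (h/2)·k1); k3 = f(x_n + h/2, u_n + (h/2)·k2); k4 = f(x_n + h, u_n + h·k3); u_{n+1} = u_n + (h/6)·(k1 + 2k2 + 2k3 + k4).
x=0.000000, u=-1.060000:
  k1 = f(0.000000, -1.060000) = 0.127200
  k2 = f(0.165000, -1.039012) = 0.288934
  k3 = f(0.165000, -1.012326) = 0.285731
  k4 = f(0.330000, -0.965709) = 0.439928
  u ← -1.060000 + (0.33/6)·(k1 + 2k2 + 2k3 + k4) = -0.965595
u(0.33) ≈ -0.9656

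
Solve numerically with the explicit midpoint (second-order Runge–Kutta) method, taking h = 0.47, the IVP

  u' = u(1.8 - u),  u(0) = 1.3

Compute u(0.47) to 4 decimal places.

1.5371

Midpoint: k1 = f(x_n, u_n); k2 = f(x_n + h/2, u_n + (h/2)·k1); u_{n+1} = u_n + h·k2.
x=0.000000, u=1.300000:
  k1 = f(0.000000, 1.300000) = 0.650000
  k2 = f(0.235000, 1.452750) = 0.504467
  u ← 1.300000 + 0.47·0.504467 = 1.537100
u(0.47) ≈ 1.5371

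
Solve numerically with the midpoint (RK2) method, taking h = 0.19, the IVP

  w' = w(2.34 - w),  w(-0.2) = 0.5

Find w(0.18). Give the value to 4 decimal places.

Midpoint: k1 = f(x_n, w_n); k2 = f(x_n + h/2, w_n + (h/2)·k1); w_{n+1} = w_n + h·k2.
x=-0.200000, w=0.500000:
  k1 = f(-0.200000, 0.500000) = 0.920000
  k2 = f(-0.105000, 0.587400) = 1.029477
  w ← 0.500000 + 0.19·1.029477 = 0.695601
x=-0.010000, w=0.695601:
  k1 = f(-0.010000, 0.695601) = 1.143845
  k2 = f(0.085000, 0.804266) = 1.235139
  w ← 0.695601 + 0.19·1.235139 = 0.930277
w(0.18) ≈ 0.9303

0.9303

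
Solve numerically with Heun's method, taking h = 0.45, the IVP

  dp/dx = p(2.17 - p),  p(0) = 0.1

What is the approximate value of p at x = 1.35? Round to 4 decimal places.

Heun: k1 = f(x_n, p_n); k2 = f(x_n + h, p_n + h·k1); p_{n+1} = p_n + (h/2)·(k1 + k2).
x=0.000000, p=0.100000:
  k1 = f(0.000000, 0.100000) = 0.207000
  k2 = f(0.450000, 0.193150) = 0.381829
  p ← 0.100000 + (0.45/2)·(0.207000 + 0.381829) = 0.232486
x=0.450000, p=0.232486:
  k1 = f(0.450000, 0.232486) = 0.450446
  k2 = f(0.900000, 0.435187) = 0.754968
  p ← 0.232486 + (0.45/2)·(0.450446 + 0.754968) = 0.503704
x=0.900000, p=0.503704:
  k1 = f(0.900000, 0.503704) = 0.839321
  k2 = f(1.350000, 0.881399) = 1.135772
  p ← 0.503704 + (0.45/2)·(0.839321 + 1.135772) = 0.948100
p(1.35) ≈ 0.9481

0.9481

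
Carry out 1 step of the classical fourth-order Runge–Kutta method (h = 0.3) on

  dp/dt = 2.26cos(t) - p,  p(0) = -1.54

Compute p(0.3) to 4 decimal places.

RK4: k1 = f(t_n, p_n); k2 = f(t_n + h/2, p_n + (h/2)·k1); k3 = f(t_n + h/2, p_n + (h/2)·k2); k4 = f(t_n + h, p_n + h·k3); p_{n+1} = p_n + (h/6)·(k1 + 2k2 + 2k3 + k4).
t=0.000000, p=-1.540000:
  k1 = f(0.000000, -1.540000) = 3.800000
  k2 = f(0.150000, -0.970000) = 3.204623
  k3 = f(0.150000, -1.059307) = 3.293929
  k4 = f(0.300000, -0.551821) = 2.710882
  p ← -1.540000 + (0.3/6)·(k1 + 2k2 + 2k3 + k4) = -0.564601
p(0.3) ≈ -0.5646

-0.5646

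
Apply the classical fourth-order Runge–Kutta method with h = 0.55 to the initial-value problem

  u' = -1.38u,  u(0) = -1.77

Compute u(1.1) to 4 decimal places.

-0.3910

RK4: k1 = f(s_n, u_n); k2 = f(s_n + h/2, u_n + (h/2)·k1); k3 = f(s_n + h/2, u_n + (h/2)·k2); k4 = f(s_n + h, u_n + h·k3); u_{n+1} = u_n + (h/6)·(k1 + 2k2 + 2k3 + k4).
s=0.000000, u=-1.770000:
  k1 = f(0.000000, -1.770000) = 2.442600
  k2 = f(0.275000, -1.098285) = 1.515633
  k3 = f(0.275000, -1.353201) = 1.867417
  k4 = f(0.550000, -0.742921) = 1.025230
  u ← -1.770000 + (0.55/6)·(k1 + 2k2 + 2k3 + k4) = -0.831890
s=0.550000, u=-0.831890:
  k1 = f(0.550000, -0.831890) = 1.148008
  k2 = f(0.825000, -0.516188) = 0.712339
  k3 = f(0.825000, -0.635996) = 0.877675
  k4 = f(1.100000, -0.349168) = 0.481852
  u ← -0.831890 + (0.55/6)·(k1 + 2k2 + 2k3 + k4) = -0.390983
u(1.1) ≈ -0.3910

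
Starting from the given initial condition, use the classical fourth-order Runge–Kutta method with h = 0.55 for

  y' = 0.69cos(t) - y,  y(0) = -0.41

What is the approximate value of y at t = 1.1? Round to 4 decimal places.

0.2120

RK4: k1 = f(t_n, y_n); k2 = f(t_n + h/2, y_n + (h/2)·k1); k3 = f(t_n + h/2, y_n + (h/2)·k2); k4 = f(t_n + h, y_n + h·k3); y_{n+1} = y_n + (h/6)·(k1 + 2k2 + 2k3 + k4).
t=0.000000, y=-0.410000:
  k1 = f(0.000000, -0.410000) = 1.100000
  k2 = f(0.275000, -0.107500) = 0.771573
  k3 = f(0.275000, -0.197817) = 0.861891
  k4 = f(0.550000, 0.064040) = 0.524202
  y ← -0.410000 + (0.55/6)·(k1 + 2k2 + 2k3 + k4) = 0.038354
t=0.550000, y=0.038354:
  k1 = f(0.550000, 0.038354) = 0.549888
  k2 = f(0.825000, 0.189573) = 0.278631
  k3 = f(0.825000, 0.114977) = 0.353227
  k4 = f(1.100000, 0.232628) = 0.080353
  y ← 0.038354 + (0.55/6)·(k1 + 2k2 + 2k3 + k4) = 0.211966
y(1.1) ≈ 0.2120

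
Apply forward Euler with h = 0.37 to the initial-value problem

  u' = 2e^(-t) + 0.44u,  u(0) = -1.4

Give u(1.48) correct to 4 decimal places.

Euler: u_{n+1} = u_n + h·f(t_n, u_n).
t=0.000000, u=-1.400000: f=1.384000 → u ← -1.400000 + 0.37·1.384000 = -0.887920
t=0.370000, u=-0.887920: f=0.990784 → u ← -0.887920 + 0.37·0.990784 = -0.521330
t=0.740000, u=-0.521330: f=0.724843 → u ← -0.521330 + 0.37·0.724843 = -0.253138
t=1.110000, u=-0.253138: f=0.547737 → u ← -0.253138 + 0.37·0.547737 = -0.050475
u(1.48) ≈ -0.0505

-0.0505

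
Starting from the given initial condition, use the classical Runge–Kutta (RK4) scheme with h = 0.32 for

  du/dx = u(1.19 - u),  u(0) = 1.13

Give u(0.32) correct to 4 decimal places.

1.1483

RK4: k1 = f(x_n, u_n); k2 = f(x_n + h/2, u_n + (h/2)·k1); k3 = f(x_n + h/2, u_n + (h/2)·k2); k4 = f(x_n + h, u_n + h·k3); u_{n+1} = u_n + (h/6)·(k1 + 2k2 + 2k3 + k4).
x=0.000000, u=1.130000:
  k1 = f(0.000000, 1.130000) = 0.067800
  k2 = f(0.160000, 1.140848) = 0.056075
  k3 = f(0.160000, 1.138972) = 0.058119
  k4 = f(0.320000, 1.148598) = 0.047554
  u ← 1.130000 + (0.32/6)·(k1 + 2k2 + 2k3 + k4) = 1.148333
u(0.32) ≈ 1.1483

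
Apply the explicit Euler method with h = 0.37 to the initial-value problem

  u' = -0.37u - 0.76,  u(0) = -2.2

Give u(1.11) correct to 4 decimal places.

Euler: u_{n+1} = u_n + h·f(s_n, u_n).
s=0.000000, u=-2.200000: f=0.054000 → u ← -2.200000 + 0.37·0.054000 = -2.180020
s=0.370000, u=-2.180020: f=0.046607 → u ← -2.180020 + 0.37·0.046607 = -2.162775
s=0.740000, u=-2.162775: f=0.040227 → u ← -2.162775 + 0.37·0.040227 = -2.147891
u(1.11) ≈ -2.1479

-2.1479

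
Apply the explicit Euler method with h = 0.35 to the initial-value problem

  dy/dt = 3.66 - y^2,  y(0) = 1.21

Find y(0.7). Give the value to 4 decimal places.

1.8894

Euler: y_{n+1} = y_n + h·f(t_n, y_n).
t=0.000000, y=1.210000: f=2.195900 → y ← 1.210000 + 0.35·2.195900 = 1.978565
t=0.350000, y=1.978565: f=-0.254719 → y ← 1.978565 + 0.35·(-0.254719) = 1.889413
y(0.7) ≈ 1.8894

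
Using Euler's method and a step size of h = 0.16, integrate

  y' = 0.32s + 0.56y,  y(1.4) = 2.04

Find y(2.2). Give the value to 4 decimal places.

Euler: y_{n+1} = y_n + h·f(s_n, y_n).
s=1.400000, y=2.040000: f=1.590400 → y ← 2.040000 + 0.16·1.590400 = 2.294464
s=1.560000, y=2.294464: f=1.784100 → y ← 2.294464 + 0.16·1.784100 = 2.579920
s=1.720000, y=2.579920: f=1.995155 → y ← 2.579920 + 0.16·1.995155 = 2.899145
s=1.880000, y=2.899145: f=2.225121 → y ← 2.899145 + 0.16·2.225121 = 3.255164
s=2.040000, y=3.255164: f=2.475692 → y ← 3.255164 + 0.16·2.475692 = 3.651275
y(2.2) ≈ 3.6513

3.6513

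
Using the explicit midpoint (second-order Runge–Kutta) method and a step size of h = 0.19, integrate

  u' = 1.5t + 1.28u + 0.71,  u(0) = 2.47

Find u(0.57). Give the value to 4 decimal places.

Midpoint: k1 = f(t_n, u_n); k2 = f(t_n + h/2, u_n + (h/2)·k1); u_{n+1} = u_n + h·k2.
t=0.000000, u=2.470000:
  k1 = f(0.000000, 2.470000) = 3.871600
  k2 = f(0.095000, 2.837802) = 4.484887
  u ← 2.470000 + 0.19·4.484887 = 3.322128
t=0.190000, u=3.322128:
  k1 = f(0.190000, 3.322128) = 5.247324
  k2 = f(0.285000, 3.820624) = 6.027899
  u ← 3.322128 + 0.19·6.027899 = 4.467429
t=0.380000, u=4.467429:
  k1 = f(0.380000, 4.467429) = 6.998309
  k2 = f(0.475000, 5.132269) = 7.991804
  u ← 4.467429 + 0.19·7.991804 = 5.985872
u(0.57) ≈ 5.9859

5.9859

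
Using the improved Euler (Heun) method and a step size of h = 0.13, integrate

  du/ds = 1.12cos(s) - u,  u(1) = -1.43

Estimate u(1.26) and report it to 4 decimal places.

-0.9969

Heun: k1 = f(s_n, u_n); k2 = f(s_n + h, u_n + h·k1); u_{n+1} = u_n + (h/2)·(k1 + k2).
s=1.000000, u=-1.430000:
  k1 = f(1.000000, -1.430000) = 2.035139
  k2 = f(1.130000, -1.165432) = 1.643291
  u ← -1.430000 + (0.13/2)·(2.035139 + 1.643291) = -1.190902
s=1.130000, u=-1.190902:
  k1 = f(1.130000, -1.190902) = 1.668761
  k2 = f(1.260000, -0.973963) = 1.316478
  u ← -1.190902 + (0.13/2)·(1.668761 + 1.316478) = -0.996862
u(1.26) ≈ -0.9969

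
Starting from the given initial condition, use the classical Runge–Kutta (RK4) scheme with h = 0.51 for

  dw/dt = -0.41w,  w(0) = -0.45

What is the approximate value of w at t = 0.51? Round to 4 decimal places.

-0.3651

RK4: k1 = f(t_n, w_n); k2 = f(t_n + h/2, w_n + (h/2)·k1); k3 = f(t_n + h/2, w_n + (h/2)·k2); k4 = f(t_n + h, w_n + h·k3); w_{n+1} = w_n + (h/6)·(k1 + 2k2 + 2k3 + k4).
t=0.000000, w=-0.450000:
  k1 = f(0.000000, -0.450000) = 0.184500
  k2 = f(0.255000, -0.402952) = 0.165211
  k3 = f(0.255000, -0.407871) = 0.167227
  k4 = f(0.510000, -0.364714) = 0.149533
  w ← -0.450000 + (0.51/6)·(k1 + 2k2 + 2k3 + k4) = -0.365093
w(0.51) ≈ -0.3651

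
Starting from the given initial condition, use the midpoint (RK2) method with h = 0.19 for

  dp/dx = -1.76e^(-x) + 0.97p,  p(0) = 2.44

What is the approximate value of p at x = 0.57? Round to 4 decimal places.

3.1848

Midpoint: k1 = f(x_n, p_n); k2 = f(x_n + h/2, p_n + (h/2)·k1); p_{n+1} = p_n + h·k2.
x=0.000000, p=2.440000:
  k1 = f(0.000000, 2.440000) = 0.606800
  k2 = f(0.095000, 2.497646) = 0.822220
  p ← 2.440000 + 0.19·0.822220 = 2.596222
x=0.190000, p=2.596222:
  k1 = f(0.190000, 2.596222) = 1.062887
  k2 = f(0.285000, 2.697196) = 1.292735
  p ← 2.596222 + 0.19·1.292735 = 2.841842
x=0.380000, p=2.841842:
  k1 = f(0.380000, 2.841842) = 1.552990
  k2 = f(0.475000, 2.989376) = 1.805177
  p ← 2.841842 + 0.19·1.805177 = 3.184825
p(0.57) ≈ 3.1848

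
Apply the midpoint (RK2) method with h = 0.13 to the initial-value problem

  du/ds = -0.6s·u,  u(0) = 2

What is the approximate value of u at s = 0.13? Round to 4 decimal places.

Midpoint: k1 = f(s_n, u_n); k2 = f(s_n + h/2, u_n + (h/2)·k1); u_{n+1} = u_n + h·k2.
s=0.000000, u=2.000000:
  k1 = f(0.000000, 2.000000) = 0.000000
  k2 = f(0.065000, 2.000000) = -0.078000
  u ← 2.000000 + 0.13·(-0.078000) = 1.989860
u(0.13) ≈ 1.9899

1.9899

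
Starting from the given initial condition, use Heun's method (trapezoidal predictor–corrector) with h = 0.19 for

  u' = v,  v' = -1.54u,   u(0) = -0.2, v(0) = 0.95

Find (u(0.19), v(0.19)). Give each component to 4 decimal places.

Heun on (u,v): k1 = f(t_n, state_n); k2 = f(t_n + h, state_n + h·k1); state_{n+1} = state_n + (h/2)·(k1 + k2).
0.000000: (-0.200000, 0.950000)
  k1 = (0.950000, 0.308000)
  predictor → (-0.019500, 1.008520)
  k2 = (1.008520, 0.030030)
  → (-0.013941, 0.982113)
(u(0.19), v(0.19)) ≈ (-0.0139, 0.9821)

-0.0139, 0.9821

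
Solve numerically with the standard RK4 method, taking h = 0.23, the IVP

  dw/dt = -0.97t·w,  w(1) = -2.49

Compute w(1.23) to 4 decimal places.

RK4: k1 = f(t_n, w_n); k2 = f(t_n + h/2, w_n + (h/2)·k1); k3 = f(t_n + h/2, w_n + (h/2)·k2); k4 = f(t_n + h, w_n + h·k3); w_{n+1} = w_n + (h/6)·(k1 + 2k2 + 2k3 + k4).
t=1.000000, w=-2.490000:
  k1 = f(1.000000, -2.490000) = 2.415300
  k2 = f(1.115000, -2.212241) = 2.392649
  k3 = f(1.115000, -2.214845) = 2.395466
  k4 = f(1.230000, -1.939043) = 2.313472
  w ← -2.490000 + (0.23/6)·(k1 + 2k2 + 2k3 + k4) = -1.941642
w(1.23) ≈ -1.9416

-1.9416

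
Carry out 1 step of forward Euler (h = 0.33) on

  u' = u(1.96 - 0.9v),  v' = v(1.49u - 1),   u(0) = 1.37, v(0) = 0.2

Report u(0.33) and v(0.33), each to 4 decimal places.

Euler on (u,v): u_{n+1} = u_n + h·u', v_{n+1} = v_n + h·v'.
0.000000: (1.370000, 0.200000); f=(2.438600, 0.208260) → (2.174738, 0.268726)
(u(0.33), v(0.33)) ≈ (2.1747, 0.2687)

2.1747, 0.2687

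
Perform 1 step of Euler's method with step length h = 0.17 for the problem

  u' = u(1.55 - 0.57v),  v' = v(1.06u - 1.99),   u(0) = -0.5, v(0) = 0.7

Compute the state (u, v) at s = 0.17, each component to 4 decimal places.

Euler on (u,v): u_{n+1} = u_n + h·u', v_{n+1} = v_n + h·v'.
0.000000: (-0.500000, 0.700000); f=(-0.575500, -1.764000) → (-0.597835, 0.400120)
(u(0.17), v(0.17)) ≈ (-0.5978, 0.4001)

-0.5978, 0.4001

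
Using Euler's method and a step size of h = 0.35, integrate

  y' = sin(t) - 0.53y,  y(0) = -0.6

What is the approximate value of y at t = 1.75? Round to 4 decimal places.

0.5915

Euler: y_{n+1} = y_n + h·f(t_n, y_n).
t=0.000000, y=-0.600000: f=0.318000 → y ← -0.600000 + 0.35·0.318000 = -0.488700
t=0.350000, y=-0.488700: f=0.601909 → y ← -0.488700 + 0.35·0.601909 = -0.278032
t=0.700000, y=-0.278032: f=0.791575 → y ← -0.278032 + 0.35·0.791575 = -0.000981
t=1.050000, y=-0.000981: f=0.867943 → y ← -0.000981 + 0.35·0.867943 = 0.302799
t=1.400000, y=0.302799: f=0.824966 → y ← 0.302799 + 0.35·0.824966 = 0.591537
y(1.75) ≈ 0.5915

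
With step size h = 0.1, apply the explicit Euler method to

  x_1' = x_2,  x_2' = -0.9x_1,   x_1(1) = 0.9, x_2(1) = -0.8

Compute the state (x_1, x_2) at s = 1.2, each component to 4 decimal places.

Euler on (x_1,x_2): x_1_{n+1} = x_1_n + h·x_1', x_2_{n+1} = x_2_n + h·x_2'.
1.000000: (0.900000, -0.800000); f=(-0.800000, -0.810000) → (0.820000, -0.881000)
1.100000: (0.820000, -0.881000); f=(-0.881000, -0.738000) → (0.731900, -0.954800)
(x_1(1.2), x_2(1.2)) ≈ (0.7319, -0.9548)

0.7319, -0.9548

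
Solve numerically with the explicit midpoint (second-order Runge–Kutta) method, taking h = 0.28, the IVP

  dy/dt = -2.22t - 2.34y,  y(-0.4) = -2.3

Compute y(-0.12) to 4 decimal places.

-1.2066

Midpoint: k1 = f(t_n, y_n); k2 = f(t_n + h/2, y_n + (h/2)·k1); y_{n+1} = y_n + h·k2.
t=-0.400000, y=-2.300000:
  k1 = f(-0.400000, -2.300000) = 6.270000
  k2 = f(-0.260000, -1.422200) = 3.905148
  y ← -2.300000 + 0.28·3.905148 = -1.206559
y(-0.12) ≈ -1.2066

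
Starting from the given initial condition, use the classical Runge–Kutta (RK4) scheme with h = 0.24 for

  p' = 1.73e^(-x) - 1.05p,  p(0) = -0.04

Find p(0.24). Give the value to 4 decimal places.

0.2935

RK4: k1 = f(x_n, p_n); k2 = f(x_n + h/2, p_n + (h/2)·k1); k3 = f(x_n + h/2, p_n + (h/2)·k2); k4 = f(x_n + h, p_n + h·k3); p_{n+1} = p_n + (h/6)·(k1 + 2k2 + 2k3 + k4).
x=0.000000, p=-0.040000:
  k1 = f(0.000000, -0.040000) = 1.772000
  k2 = f(0.120000, 0.172640) = 1.353100
  k3 = f(0.120000, 0.122372) = 1.405882
  k4 = f(0.240000, 0.297412) = 1.048584
  p ← -0.040000 + (0.24/6)·(k1 + 2k2 + 2k3 + k4) = 0.293542
p(0.24) ≈ 0.2935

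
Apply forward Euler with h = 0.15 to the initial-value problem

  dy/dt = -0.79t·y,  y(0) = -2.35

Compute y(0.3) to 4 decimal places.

-2.3082

Euler: y_{n+1} = y_n + h·f(t_n, y_n).
t=0.000000, y=-2.350000: f=0.000000 → y ← -2.350000 + 0.15·0.000000 = -2.350000
t=0.150000, y=-2.350000: f=0.278475 → y ← -2.350000 + 0.15·0.278475 = -2.308229
y(0.3) ≈ -2.3082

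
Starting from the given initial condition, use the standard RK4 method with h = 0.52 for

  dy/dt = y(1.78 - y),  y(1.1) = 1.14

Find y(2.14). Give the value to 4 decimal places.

1.6349

RK4: k1 = f(t_n, y_n); k2 = f(t_n + h/2, y_n + (h/2)·k1); k3 = f(t_n + h/2, y_n + (h/2)·k2); k4 = f(t_n + h, y_n + h·k3); y_{n+1} = y_n + (h/6)·(k1 + 2k2 + 2k3 + k4).
t=1.100000, y=1.140000:
  k1 = f(1.100000, 1.140000) = 0.729600
  k2 = f(1.360000, 1.329696) = 0.598767
  k3 = f(1.360000, 1.295680) = 0.627524
  k4 = f(1.620000, 1.466313) = 0.459964
  y ← 1.140000 + (0.52/6)·(k1 + 2k2 + 2k3 + k4) = 1.455653
t=1.620000, y=1.455653:
  k1 = f(1.620000, 1.455653) = 0.472137
  k2 = f(1.880000, 1.578408) = 0.318194
  k3 = f(1.880000, 1.538383) = 0.371699
  k4 = f(2.140000, 1.648936) = 0.216116
  y ← 1.455653 + (0.52/6)·(k1 + 2k2 + 2k3 + k4) = 1.634883
y(2.14) ≈ 1.6349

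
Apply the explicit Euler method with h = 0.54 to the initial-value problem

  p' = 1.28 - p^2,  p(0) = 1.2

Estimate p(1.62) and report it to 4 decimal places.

Euler: p_{n+1} = p_n + h·f(t_n, p_n).
t=0.000000, p=1.200000: f=-0.160000 → p ← 1.200000 + 0.54·(-0.160000) = 1.113600
t=0.540000, p=1.113600: f=0.039895 → p ← 1.113600 + 0.54·0.039895 = 1.135143
t=1.080000, p=1.135143: f=-0.008550 → p ← 1.135143 + 0.54·(-0.008550) = 1.130526
p(1.62) ≈ 1.1305

1.1305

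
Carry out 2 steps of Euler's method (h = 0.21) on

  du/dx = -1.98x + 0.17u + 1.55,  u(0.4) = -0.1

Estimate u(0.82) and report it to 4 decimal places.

0.1295

Euler: u_{n+1} = u_n + h·f(x_n, u_n).
x=0.400000, u=-0.100000: f=0.741000 → u ← -0.100000 + 0.21·0.741000 = 0.055610
x=0.610000, u=0.055610: f=0.351654 → u ← 0.055610 + 0.21·0.351654 = 0.129457
u(0.82) ≈ 0.1295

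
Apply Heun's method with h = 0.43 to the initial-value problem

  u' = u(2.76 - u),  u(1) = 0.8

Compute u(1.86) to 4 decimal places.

2.1546

Heun: k1 = f(t_n, u_n); k2 = f(t_n + h, u_n + h·k1); u_{n+1} = u_n + (h/2)·(k1 + k2).
t=1.000000, u=0.800000:
  k1 = f(1.000000, 0.800000) = 1.568000
  k2 = f(1.430000, 1.474240) = 1.895519
  u ← 0.800000 + (0.43/2)·(1.568000 + 1.895519) = 1.544657
t=1.430000, u=1.544657:
  k1 = f(1.430000, 1.544657) = 1.877288
  k2 = f(1.860000, 2.351890) = 0.959829
  u ← 1.544657 + (0.43/2)·(1.877288 + 0.959829) = 2.154637
u(1.86) ≈ 2.1546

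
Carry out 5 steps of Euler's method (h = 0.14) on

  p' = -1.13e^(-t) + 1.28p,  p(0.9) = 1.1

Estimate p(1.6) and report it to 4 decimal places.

2.1378

Euler: p_{n+1} = p_n + h·f(t_n, p_n).
t=0.900000, p=1.100000: f=0.948576 → p ← 1.100000 + 0.14·0.948576 = 1.232801
t=1.040000, p=1.232801: f=1.178581 → p ← 1.232801 + 0.14·1.178581 = 1.397802
t=1.180000, p=1.397802: f=1.441962 → p ← 1.397802 + 0.14·1.441962 = 1.599677
t=1.320000, p=1.599677: f=1.745723 → p ← 1.599677 + 0.14·1.745723 = 1.844078
t=1.460000, p=1.844078: f=2.097993 → p ← 1.844078 + 0.14·2.097993 = 2.137797
p(1.6) ≈ 2.1378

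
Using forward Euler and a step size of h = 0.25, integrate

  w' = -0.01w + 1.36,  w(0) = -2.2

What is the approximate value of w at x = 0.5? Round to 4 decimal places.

-1.5099

Euler: w_{n+1} = w_n + h·f(x_n, w_n).
x=0.000000, w=-2.200000: f=1.382000 → w ← -2.200000 + 0.25·1.382000 = -1.854500
x=0.250000, w=-1.854500: f=1.378545 → w ← -1.854500 + 0.25·1.378545 = -1.509864
w(0.5) ≈ -1.5099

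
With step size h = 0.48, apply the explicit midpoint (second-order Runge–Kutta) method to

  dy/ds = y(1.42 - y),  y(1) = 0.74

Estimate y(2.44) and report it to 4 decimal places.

1.2642

Midpoint: k1 = f(s_n, y_n); k2 = f(s_n + h/2, y_n + (h/2)·k1); y_{n+1} = y_n + h·k2.
s=1.000000, y=0.740000:
  k1 = f(1.000000, 0.740000) = 0.503200
  k2 = f(1.240000, 0.860768) = 0.481369
  y ← 0.740000 + 0.48·0.481369 = 0.971057
s=1.480000, y=0.971057:
  k1 = f(1.480000, 0.971057) = 0.435949
  k2 = f(1.720000, 1.075685) = 0.370375
  y ← 0.971057 + 0.48·0.370375 = 1.148837
s=1.960000, y=1.148837:
  k1 = f(1.960000, 1.148837) = 0.311522
  k2 = f(2.200000, 1.223602) = 0.240313
  y ← 1.148837 + 0.48·0.240313 = 1.264187
y(2.44) ≈ 1.2642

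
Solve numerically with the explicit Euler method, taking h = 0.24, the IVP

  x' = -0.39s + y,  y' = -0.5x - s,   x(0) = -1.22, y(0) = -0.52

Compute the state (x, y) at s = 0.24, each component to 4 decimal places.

Euler on (x,y): x_{n+1} = x_n + h·x', y_{n+1} = y_n + h·y'.
0.000000: (-1.220000, -0.520000); f=(-0.520000, 0.610000) → (-1.344800, -0.373600)
(x(0.24), y(0.24)) ≈ (-1.3448, -0.3736)

-1.3448, -0.3736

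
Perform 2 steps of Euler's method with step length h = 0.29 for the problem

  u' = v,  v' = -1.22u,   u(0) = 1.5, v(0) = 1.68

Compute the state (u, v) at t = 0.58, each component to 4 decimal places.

Euler on (u,v): u_{n+1} = u_n + h·u', v_{n+1} = v_n + h·v'.
0.000000: (1.500000, 1.680000); f=(1.680000, -1.830000) → (1.987200, 1.149300)
0.290000: (1.987200, 1.149300); f=(1.149300, -2.424384) → (2.320497, 0.446229)
(u(0.58), v(0.58)) ≈ (2.3205, 0.4462)

2.3205, 0.4462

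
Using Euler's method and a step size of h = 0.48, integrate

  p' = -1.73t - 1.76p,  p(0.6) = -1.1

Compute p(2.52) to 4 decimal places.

Euler: p_{n+1} = p_n + h·f(t_n, p_n).
t=0.600000, p=-1.100000: f=0.898000 → p ← -1.100000 + 0.48·0.898000 = -0.668960
t=1.080000, p=-0.668960: f=-0.691030 → p ← -0.668960 + 0.48·(-0.691030) = -1.000655
t=1.560000, p=-1.000655: f=-0.937648 → p ← -1.000655 + 0.48·(-0.937648) = -1.450726
t=2.040000, p=-1.450726: f=-0.975923 → p ← -1.450726 + 0.48·(-0.975923) = -1.919169
p(2.52) ≈ -1.9192

-1.9192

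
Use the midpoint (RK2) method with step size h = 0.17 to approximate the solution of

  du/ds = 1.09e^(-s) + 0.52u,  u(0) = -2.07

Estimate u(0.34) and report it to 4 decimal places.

Midpoint: k1 = f(s_n, u_n); k2 = f(s_n + h/2, u_n + (h/2)·k1); u_{n+1} = u_n + h·k2.
s=0.000000, u=-2.070000:
  k1 = f(0.000000, -2.070000) = 0.013600
  k2 = f(0.085000, -2.068844) = -0.074620
  u ← -2.070000 + 0.17·(-0.074620) = -2.082685
s=0.170000, u=-2.082685:
  k1 = f(0.170000, -2.082685) = -0.163402
  k2 = f(0.255000, -2.096575) = -0.245560
  u ← -2.082685 + 0.17·(-0.245560) = -2.124431
u(0.34) ≈ -2.1244

-2.1244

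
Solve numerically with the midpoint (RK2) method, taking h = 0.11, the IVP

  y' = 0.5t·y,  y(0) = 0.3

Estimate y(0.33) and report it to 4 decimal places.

0.3083

Midpoint: k1 = f(t_n, y_n); k2 = f(t_n + h/2, y_n + (h/2)·k1); y_{n+1} = y_n + h·k2.
t=0.000000, y=0.300000:
  k1 = f(0.000000, 0.300000) = 0.000000
  k2 = f(0.055000, 0.300000) = 0.008250
  y ← 0.300000 + 0.11·0.008250 = 0.300907
t=0.110000, y=0.300907:
  k1 = f(0.110000, 0.300907) = 0.016550
  k2 = f(0.165000, 0.301818) = 0.024900
  y ← 0.300907 + 0.11·0.024900 = 0.303646
t=0.220000, y=0.303646:
  k1 = f(0.220000, 0.303646) = 0.033401
  k2 = f(0.275000, 0.305484) = 0.042004
  y ← 0.303646 + 0.11·0.042004 = 0.308267
y(0.33) ≈ 0.3083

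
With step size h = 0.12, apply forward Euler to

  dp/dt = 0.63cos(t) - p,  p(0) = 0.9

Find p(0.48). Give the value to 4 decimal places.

Euler: p_{n+1} = p_n + h·f(t_n, p_n).
t=0.000000, p=0.900000: f=-0.270000 → p ← 0.900000 + 0.12·(-0.270000) = 0.867600
t=0.120000, p=0.867600: f=-0.242131 → p ← 0.867600 + 0.12·(-0.242131) = 0.838544
t=0.240000, p=0.838544: f=-0.226601 → p ← 0.838544 + 0.12·(-0.226601) = 0.811352
t=0.360000, p=0.811352: f=-0.221737 → p ← 0.811352 + 0.12·(-0.221737) = 0.784744
p(0.48) ≈ 0.7847

0.7847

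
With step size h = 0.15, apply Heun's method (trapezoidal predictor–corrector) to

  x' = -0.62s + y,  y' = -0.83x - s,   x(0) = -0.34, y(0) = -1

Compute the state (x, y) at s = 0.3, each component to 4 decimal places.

-0.6557, -0.9220

Heun on (x,y): k1 = f(s_n, state_n); k2 = f(s_n + h, state_n + h·k1); state_{n+1} = state_n + (h/2)·(k1 + k2).
0.000000: (-0.340000, -1.000000)
  k1 = (-1.000000, 0.282200)
  predictor → (-0.490000, -0.957670)
  k2 = (-1.050670, 0.256700)
  → (-0.493800, -0.959583)
0.150000: (-0.493800, -0.959583)
  k1 = (-1.052582, 0.259854)
  predictor → (-0.651688, -0.920604)
  k2 = (-1.106604, 0.240901)
  → (-0.655739, -0.922026)
(x(0.3), y(0.3)) ≈ (-0.6557, -0.9220)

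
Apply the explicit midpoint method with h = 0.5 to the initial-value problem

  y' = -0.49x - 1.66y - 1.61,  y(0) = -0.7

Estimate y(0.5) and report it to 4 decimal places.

-0.8923

Midpoint: k1 = f(x_n, y_n); k2 = f(x_n + h/2, y_n + (h/2)·k1); y_{n+1} = y_n + h·k2.
x=0.000000, y=-0.700000:
  k1 = f(0.000000, -0.700000) = -0.448000
  k2 = f(0.250000, -0.812000) = -0.384580
  y ← -0.700000 + 0.5·(-0.384580) = -0.892290
y(0.5) ≈ -0.8923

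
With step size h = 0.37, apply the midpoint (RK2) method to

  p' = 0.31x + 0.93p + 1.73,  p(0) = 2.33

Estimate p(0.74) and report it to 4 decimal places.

6.4921

Midpoint: k1 = f(x_n, p_n); k2 = f(x_n + h/2, p_n + (h/2)·k1); p_{n+1} = p_n + h·k2.
x=0.000000, p=2.330000:
  k1 = f(0.000000, 2.330000) = 3.896900
  k2 = f(0.185000, 3.050927) = 4.624712
  p ← 2.330000 + 0.37·4.624712 = 4.041143
x=0.370000, p=4.041143:
  k1 = f(0.370000, 4.041143) = 5.602963
  k2 = f(0.555000, 5.077692) = 6.624303
  p ← 4.041143 + 0.37·6.624303 = 6.492135
p(0.74) ≈ 6.4921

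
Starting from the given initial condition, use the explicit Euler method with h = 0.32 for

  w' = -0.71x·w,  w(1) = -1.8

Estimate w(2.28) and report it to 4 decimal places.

Euler: w_{n+1} = w_n + h·f(x_n, w_n).
x=1.000000, w=-1.800000: f=1.278000 → w ← -1.800000 + 0.32·1.278000 = -1.391040
x=1.320000, w=-1.391040: f=1.303683 → w ← -1.391040 + 0.32·1.303683 = -0.973862
x=1.640000, w=-0.973862: f=1.133964 → w ← -0.973862 + 0.32·1.133964 = -0.610993
x=1.960000, w=-0.610993: f=0.850258 → w ← -0.610993 + 0.32·0.850258 = -0.338910
w(2.28) ≈ -0.3389

-0.3389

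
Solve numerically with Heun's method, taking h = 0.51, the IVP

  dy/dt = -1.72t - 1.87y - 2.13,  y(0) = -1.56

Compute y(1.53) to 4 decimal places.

Heun: k1 = f(t_n, y_n); k2 = f(t_n + h, y_n + h·k1); y_{n+1} = y_n + (h/2)·(k1 + k2).
t=0.000000, y=-1.560000:
  k1 = f(0.000000, -1.560000) = 0.787200
  k2 = f(0.510000, -1.158528) = -0.840753
  y ← -1.560000 + (0.51/2)·(0.787200 + (-0.840753)) = -1.573656
t=0.510000, y=-1.573656:
  k1 = f(0.510000, -1.573656) = -0.064463
  k2 = f(1.020000, -1.606532) = -0.880185
  y ← -1.573656 + (0.51/2)·(-0.064463 + (-0.880185)) = -1.814541
t=1.020000, y=-1.814541:
  k1 = f(1.020000, -1.814541) = -0.491208
  k2 = f(1.530000, -2.065057) = -0.899943
  y ← -1.814541 + (0.51/2)·(-0.491208 + (-0.899943)) = -2.169285
y(1.53) ≈ -2.1693

-2.1693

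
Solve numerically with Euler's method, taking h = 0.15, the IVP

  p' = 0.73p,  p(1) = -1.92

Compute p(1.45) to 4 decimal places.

Euler: p_{n+1} = p_n + h·f(x_n, p_n).
x=1.000000, p=-1.920000: f=-1.401600 → p ← -1.920000 + 0.15·(-1.401600) = -2.130240
x=1.150000, p=-2.130240: f=-1.555075 → p ← -2.130240 + 0.15·(-1.555075) = -2.363501
x=1.300000, p=-2.363501: f=-1.725356 → p ← -2.363501 + 0.15·(-1.725356) = -2.622305
p(1.45) ≈ -2.6223

-2.6223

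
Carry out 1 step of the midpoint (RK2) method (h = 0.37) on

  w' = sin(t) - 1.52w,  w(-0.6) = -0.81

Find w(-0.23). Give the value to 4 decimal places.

Midpoint: k1 = f(t_n, w_n); k2 = f(t_n + h/2, w_n + (h/2)·k1); w_{n+1} = w_n + h·k2.
t=-0.600000, w=-0.810000:
  k1 = f(-0.600000, -0.810000) = 0.666558
  k2 = f(-0.415000, -0.686687) = 0.640574
  w ← -0.810000 + 0.37·0.640574 = -0.572988
w(-0.23) ≈ -0.5730

-0.5730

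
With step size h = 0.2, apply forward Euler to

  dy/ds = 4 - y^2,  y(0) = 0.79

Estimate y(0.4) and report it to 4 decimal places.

1.8358

Euler: y_{n+1} = y_n + h·f(s_n, y_n).
s=0.000000, y=0.790000: f=3.375900 → y ← 0.790000 + 0.2·3.375900 = 1.465180
s=0.200000, y=1.465180: f=1.853248 → y ← 1.465180 + 0.2·1.853248 = 1.835830
y(0.4) ≈ 1.8358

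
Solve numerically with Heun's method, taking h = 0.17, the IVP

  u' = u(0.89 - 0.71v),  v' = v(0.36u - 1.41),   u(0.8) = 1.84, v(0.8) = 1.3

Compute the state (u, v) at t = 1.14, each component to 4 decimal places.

Heun on (u,v): k1 = f(t_n, state_n); k2 = f(t_n + h, state_n + h·k1); state_{n+1} = state_n + (h/2)·(k1 + k2).
0.800000: (1.840000, 1.300000)
  k1 = (-0.060720, -0.971880)
  predictor → (1.829678, 1.134780)
  k2 = (0.154253, -0.852579)
  → (1.847950, 1.144921)
0.970000: (1.847950, 1.144921)
  k1 = (0.142488, -0.852666)
  predictor → (1.872173, 0.999968)
  k2 = (0.337034, -0.735994)
  → (1.888710, 1.009885)
(u(1.14), v(1.14)) ≈ (1.8887, 1.0099)

1.8887, 1.0099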